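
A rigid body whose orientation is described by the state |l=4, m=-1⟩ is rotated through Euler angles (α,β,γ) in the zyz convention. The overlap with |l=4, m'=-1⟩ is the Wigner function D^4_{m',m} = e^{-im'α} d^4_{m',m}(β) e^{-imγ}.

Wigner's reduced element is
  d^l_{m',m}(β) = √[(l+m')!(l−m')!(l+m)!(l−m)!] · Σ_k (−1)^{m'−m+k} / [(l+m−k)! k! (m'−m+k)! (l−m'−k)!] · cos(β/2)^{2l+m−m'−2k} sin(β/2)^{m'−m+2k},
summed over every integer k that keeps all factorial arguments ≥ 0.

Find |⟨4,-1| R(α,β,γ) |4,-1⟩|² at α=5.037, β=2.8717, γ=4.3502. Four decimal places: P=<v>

P=0.0262

D^4_{-1,-1}(5.037,2.8717,4.3502) = e^{-i·-1·5.037}·d^4_{-1,-1}(2.8717)·e^{-i·-1·4.3502}. Compute d first:
c=cos(2.8717/2)=0.134537, s=sin(2.8717/2)=0.990909; N=√[6·120·6·120]=720.000000
k∈{0,1,2,3} keeps every argument non-negative
  k=0: (−1)^0·720.0000/(720)·0.1345^8·0.9909^0 = +0.000000
  k=1: (−1)^1·720.0000/(48)·0.1345^6·0.9909^2 = -0.000087
  k=2: (−1)^2·720.0000/(24)·0.1345^4·0.9909^4 = +0.009476
  k=3: (−1)^3·720.0000/(72)·0.1345^2·0.9909^6 = -0.171351
d^4_{-1,-1}(2.8717) = +0.000000 -0.000087 +0.009476 -0.171351 = -0.161962
|D^4_{-1,-1}|² = |d^4_{-1,-1}(β)|² = (-0.161962)² = 0.026232 (the z-rotation phases have unit modulus)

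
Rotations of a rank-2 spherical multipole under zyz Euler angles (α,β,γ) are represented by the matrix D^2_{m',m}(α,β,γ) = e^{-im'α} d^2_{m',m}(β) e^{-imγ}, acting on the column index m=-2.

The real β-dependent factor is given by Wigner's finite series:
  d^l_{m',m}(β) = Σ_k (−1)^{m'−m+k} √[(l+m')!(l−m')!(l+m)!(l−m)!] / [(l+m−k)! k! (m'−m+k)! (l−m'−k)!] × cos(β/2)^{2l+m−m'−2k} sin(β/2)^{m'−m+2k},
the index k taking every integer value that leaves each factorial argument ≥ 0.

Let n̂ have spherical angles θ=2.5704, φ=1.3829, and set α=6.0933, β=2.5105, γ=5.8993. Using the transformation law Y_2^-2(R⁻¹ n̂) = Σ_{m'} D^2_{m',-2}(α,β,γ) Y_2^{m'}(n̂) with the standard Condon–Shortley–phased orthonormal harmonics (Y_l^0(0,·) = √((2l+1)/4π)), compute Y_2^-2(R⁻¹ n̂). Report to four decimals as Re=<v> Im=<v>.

Re=-0.1568 Im=-0.1373

Need the full column D^2_{m',-2} for m'=−2..2 at α=6.0933, β=2.5105, γ=5.8993.
cos(β/2)=0.310336, sin(β/2)=0.950627
d^2_{-2,-2}: single k=0 term ⇒ +0.009275;  D = +0.003810-0.008457i
d^2_{-1,-2}: single k=0 term ⇒ -0.056825;  D = -0.032699+0.046474i
d^2_{0,-2}: single k=0 term ⇒ +0.213187;  D = +0.153379-0.148065i
d^2_{1,-2}: single k=0 term ⇒ -0.533203;  D = -0.446621+0.291264i
d^2_{2,-2}: single k=0 term ⇒ +0.816659;  D = +0.755954-0.308973i
Y_2^{m'}(θ=2.5704,φ=1.3829) and Σ D·Y over m':
  (+0.0038-0.0085i)·(-0.1050-0.0414i)  (-0.0327+0.0465i)·(-0.0656+0.3452i)  (+0.1534-0.1481i)·(+0.3542+0.0000i)  (-0.4466+0.2913i)·(+0.0656+0.3452i)  (+0.7560-0.3090i)·(-0.1050+0.0414i)
Y_2^-2(R⁻¹ n̂) = -0.156757-0.137331i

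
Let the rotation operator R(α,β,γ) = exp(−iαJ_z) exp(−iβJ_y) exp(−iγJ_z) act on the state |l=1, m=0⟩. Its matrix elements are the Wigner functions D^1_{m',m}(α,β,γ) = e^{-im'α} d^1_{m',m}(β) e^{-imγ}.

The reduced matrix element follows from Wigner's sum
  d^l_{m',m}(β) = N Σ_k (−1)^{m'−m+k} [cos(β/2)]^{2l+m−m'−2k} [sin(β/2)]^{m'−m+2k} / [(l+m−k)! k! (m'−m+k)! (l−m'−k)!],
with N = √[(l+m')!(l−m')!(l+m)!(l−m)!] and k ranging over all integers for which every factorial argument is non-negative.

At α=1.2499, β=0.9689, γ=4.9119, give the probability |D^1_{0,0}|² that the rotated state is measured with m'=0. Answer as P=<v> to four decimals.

First d^1_{0,0}(β=0.9689), then the phase factors e^{-i(0)α} and e^{-i(0)γ}:
Half-angle: c=0.884931, s=0.465722. N=√(1·1·1·1)=1.000000
Admissible k: 0..1 (factorial args all ≥0)
  k=0: (−1)^0·1.0000/(1)·0.8849^2·0.4657^0 = +0.783103
  k=1: (−1)^1·1.0000/(1)·0.8849^0·0.4657^2 = -0.216897
d^1_{0,0}(0.9689) = +0.783103 -0.216897 = +0.566207
|D^1_{0,0}|² = |d^1_{0,0}(β)|² = (+0.566207)² = 0.320590 (the z-rotation phases have unit modulus)

P=0.3206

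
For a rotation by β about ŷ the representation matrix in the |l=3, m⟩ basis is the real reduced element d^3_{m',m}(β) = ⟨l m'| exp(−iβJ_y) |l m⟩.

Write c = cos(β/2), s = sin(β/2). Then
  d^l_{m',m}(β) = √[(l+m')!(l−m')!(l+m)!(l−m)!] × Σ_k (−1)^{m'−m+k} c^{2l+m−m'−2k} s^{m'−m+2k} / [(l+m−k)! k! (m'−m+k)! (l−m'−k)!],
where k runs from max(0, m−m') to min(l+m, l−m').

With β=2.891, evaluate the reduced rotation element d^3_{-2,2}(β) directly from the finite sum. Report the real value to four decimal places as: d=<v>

d^3_{-2,2}(β=2.891) via Wigner's sum:
c=cos(2.891/2)=0.124969, s=sin(2.891/2)=0.992161; N=√[1·120·120·1]=120.000000
k: max(0,(2)−(-2))=4 … min(3+(2),3−(-2))=5
  k=4: (−1)^0·120.0000/(24)·0.1250^2·0.9922^4 = +0.075666
  k=5: (−1)^1·120.0000/(120)·0.1250^0·0.9922^6 = -0.953876
d^3_{-2,2}(2.891) = +0.075666 -0.953876 = -0.878210

d=-0.8782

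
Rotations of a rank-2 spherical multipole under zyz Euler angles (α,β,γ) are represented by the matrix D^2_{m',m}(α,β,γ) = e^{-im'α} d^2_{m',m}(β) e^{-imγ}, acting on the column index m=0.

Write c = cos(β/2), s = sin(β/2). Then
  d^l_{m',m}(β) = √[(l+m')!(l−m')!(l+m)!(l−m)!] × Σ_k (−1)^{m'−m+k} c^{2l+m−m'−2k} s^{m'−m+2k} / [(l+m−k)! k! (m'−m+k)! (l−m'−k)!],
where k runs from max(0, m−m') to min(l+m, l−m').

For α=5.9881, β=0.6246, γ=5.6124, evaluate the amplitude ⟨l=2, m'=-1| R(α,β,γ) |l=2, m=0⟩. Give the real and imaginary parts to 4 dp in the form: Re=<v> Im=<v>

First d^2_{-1,0}(β=0.6246), then the phase factors e^{-i(-1)α} and e^{-i(0)γ}:
With c≡cos(β/2)=0.951629 and s≡sin(β/2)=0.307248, N=[1·6·2·2]^{1/2}=4.898979
Admissible k: 1..2 (factorial args all ≥0)
  k=1: (−1)^0·4.8990/(2)·0.9516^3·0.3072^1 = +0.648587
  k=2: (−1)^1·4.8990/(2)·0.9516^1·0.3072^3 = -0.067610
d^2_{-1,0}(0.6246) = +0.648587 -0.067610 = +0.580977
Phases: e^{-i·(-1)·5.9881}=+0.956777-0.290821i, e^{-i·(0)·5.6124}=+1.000000+0.000000i ⇒ D=+0.555866-0.168961i

Re=0.5559 Im=-0.1690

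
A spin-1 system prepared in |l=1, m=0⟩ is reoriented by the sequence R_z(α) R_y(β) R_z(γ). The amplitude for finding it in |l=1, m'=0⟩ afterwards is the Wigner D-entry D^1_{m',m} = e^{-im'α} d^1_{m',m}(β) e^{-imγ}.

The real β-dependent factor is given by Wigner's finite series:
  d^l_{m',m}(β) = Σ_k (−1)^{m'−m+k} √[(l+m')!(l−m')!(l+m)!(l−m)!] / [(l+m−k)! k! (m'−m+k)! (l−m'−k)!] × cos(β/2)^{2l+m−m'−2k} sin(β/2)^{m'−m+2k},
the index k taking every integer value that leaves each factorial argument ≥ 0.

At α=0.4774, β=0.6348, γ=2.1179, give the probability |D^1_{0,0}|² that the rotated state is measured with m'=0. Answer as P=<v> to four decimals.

P=0.6483

D^1_{0,0}(0.4774,0.6348,2.1179) = e^{-i·0·0.4774}·d^1_{0,0}(0.6348)·e^{-i·0·2.1179}. Compute d first:
c=cos(0.6348/2)=0.950050, s=sin(0.6348/2)=0.312097; N=√[1·1·1·1]=1.000000
The bounds max(0,m−m')=0 and min(l+m,l−m')=1 give 2 terms
  k=0: (−1)^0·1.0000/(1)·0.9501^2·0.3121^0 = +0.902595
  k=1: (−1)^1·1.0000/(1)·0.9501^0·0.3121^2 = -0.097405
d^1_{0,0}(0.6348) = +0.902595 -0.097405 = +0.805190
|D^1_{0,0}|² = |d^1_{0,0}(β)|² = (+0.805190)² = 0.648331 (the z-rotation phases have unit modulus)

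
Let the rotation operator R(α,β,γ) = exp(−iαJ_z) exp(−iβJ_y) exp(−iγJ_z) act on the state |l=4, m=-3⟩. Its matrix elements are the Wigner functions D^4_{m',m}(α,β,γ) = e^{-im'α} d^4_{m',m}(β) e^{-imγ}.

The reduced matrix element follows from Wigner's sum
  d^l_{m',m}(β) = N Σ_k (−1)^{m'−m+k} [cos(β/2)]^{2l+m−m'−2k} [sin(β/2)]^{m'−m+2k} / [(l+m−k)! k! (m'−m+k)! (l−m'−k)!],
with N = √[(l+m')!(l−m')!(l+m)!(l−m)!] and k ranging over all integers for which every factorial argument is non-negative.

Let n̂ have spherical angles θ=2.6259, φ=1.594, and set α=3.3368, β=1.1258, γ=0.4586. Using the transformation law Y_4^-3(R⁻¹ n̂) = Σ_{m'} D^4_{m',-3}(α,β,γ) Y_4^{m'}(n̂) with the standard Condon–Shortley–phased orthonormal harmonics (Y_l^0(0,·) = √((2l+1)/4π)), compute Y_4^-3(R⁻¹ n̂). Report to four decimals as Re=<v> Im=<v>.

Re=0.4010 Im=-0.0158

Need the full column D^4_{m',-3} for m'=−4..4 at α=3.3368, β=1.1258, γ=0.4586.
cos(β/2)=0.845711, sin(β/2)=0.533641
d^4_{-4,-3}: single k=1 term ⇒ +0.467034;  D = -0.258220+0.389157i
d^4_{-3,-3}: k∈[0..1] ⇒ +0.261683 -0.729338 = -0.467654;  D = -0.178067+0.432426i
d^4_{-2,-3}: k∈[0..1] ⇒ -0.617828 +0.737977 = +0.120150;  D = -0.023330+0.117863i
d^4_{-1,-3}: k∈[0..1] ⇒ +0.826991 -0.548787 = +0.278204;  D = +0.000059-0.278204i
d^4_{0,-3}: k∈[0..1] ⇒ -0.777896 +0.309725 = -0.468172;  D = -0.090714-0.459299i
d^4_{1,-3}: k∈[0..1] ⇒ +0.548787 -0.131102 = +0.417685;  D = -0.158878-0.386288i
d^4_{2,-3}: k∈[0..1] ⇒ -0.293831 +0.038997 = -0.254834;  D = -0.140806-0.212400i
d^4_{3,-3}: k∈[0..1] ⇒ +0.115621 -0.006576 = +0.109045;  D = -0.076737-0.077474i
d^4_{4,-3}: single k=0 term ⇒ -0.029479;  D = -0.024413-0.016522i
Y_4^{m'}(θ=2.6259,φ=1.594) and Σ D·Y over m':
  (-0.2582+0.3892i)·(+0.0261-0.0024i)  (-0.1781+0.4324i)·(-0.0091-0.1303i)  (-0.0233+0.1179i)·(-0.3492+0.0162i)  (+0.0001-0.2782i)·(+0.0108+0.4662i)  (-0.0907-0.4593i)·(+0.0362+0.0000i)  (-0.1589-0.3863i)·(-0.0108+0.4662i)  (-0.1408-0.2124i)·(-0.3492-0.0162i)  (-0.0767-0.0775i)·(+0.0091-0.1303i)  (-0.0244-0.0165i)·(+0.0261+0.0024i)
Y_4^-3(R⁻¹ n̂) = +0.400972-0.015752i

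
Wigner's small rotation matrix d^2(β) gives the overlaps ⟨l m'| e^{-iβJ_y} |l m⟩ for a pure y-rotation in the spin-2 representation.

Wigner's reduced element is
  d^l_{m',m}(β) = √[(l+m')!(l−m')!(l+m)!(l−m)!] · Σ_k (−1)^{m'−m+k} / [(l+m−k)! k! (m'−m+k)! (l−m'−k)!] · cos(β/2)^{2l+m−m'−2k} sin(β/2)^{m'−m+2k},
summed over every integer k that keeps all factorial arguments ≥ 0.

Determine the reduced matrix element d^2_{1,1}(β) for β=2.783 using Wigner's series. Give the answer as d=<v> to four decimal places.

d=-0.0914

d^2_{1,1}(β=2.783) via Wigner's sum:
Half-angle: c=0.178337, s=0.983969. N=√(6·1·6·1)=6.000000
k∈{0,1} keeps every argument non-negative
  k=0: (−1)^0·6.0000/(6)·0.1783^4·0.9840^0 = +0.001012
  k=1: (−1)^1·6.0000/(2)·0.1783^2·0.9840^2 = -0.092378
d^2_{1,1}(2.783) = +0.001012 -0.092378 = -0.091366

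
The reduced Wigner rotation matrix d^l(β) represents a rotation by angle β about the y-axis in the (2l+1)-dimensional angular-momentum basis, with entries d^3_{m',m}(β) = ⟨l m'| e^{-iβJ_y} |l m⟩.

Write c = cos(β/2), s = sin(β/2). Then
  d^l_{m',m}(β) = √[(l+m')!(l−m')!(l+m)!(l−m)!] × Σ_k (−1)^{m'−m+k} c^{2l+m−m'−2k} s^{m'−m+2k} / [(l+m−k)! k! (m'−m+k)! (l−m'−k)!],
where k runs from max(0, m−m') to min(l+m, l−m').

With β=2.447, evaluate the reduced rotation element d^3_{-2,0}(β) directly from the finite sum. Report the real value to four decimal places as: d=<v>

d^3_{-2,0}(β=2.447) via Wigner's sum:
c=cos(2.447/2)=0.340357, s=sin(2.447/2)=0.940296; N=√[1·120·6·6]=65.726707
k: max(0,(0)−(-2))=2 … min(3+(0),3−(-2))=3
  k=2: (−1)^0·65.7267/(12)·0.3404^4·0.9403^2 = +0.064987
  k=3: (−1)^1·65.7267/(12)·0.3404^2·0.9403^4 = -0.496008
d^3_{-2,0}(2.447) = +0.064987 -0.496008 = -0.431021

d=-0.4310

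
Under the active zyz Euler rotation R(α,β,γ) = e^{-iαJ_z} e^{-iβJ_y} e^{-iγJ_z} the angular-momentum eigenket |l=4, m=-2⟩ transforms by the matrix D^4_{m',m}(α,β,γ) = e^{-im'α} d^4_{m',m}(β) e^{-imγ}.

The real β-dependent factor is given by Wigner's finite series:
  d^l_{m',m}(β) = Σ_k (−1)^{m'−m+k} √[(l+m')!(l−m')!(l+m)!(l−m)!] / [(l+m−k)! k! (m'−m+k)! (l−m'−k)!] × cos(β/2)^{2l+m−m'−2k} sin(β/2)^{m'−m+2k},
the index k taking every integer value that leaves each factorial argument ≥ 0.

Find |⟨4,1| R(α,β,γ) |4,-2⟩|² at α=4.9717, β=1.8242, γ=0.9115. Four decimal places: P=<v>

First d^4_{1,-2}(β=1.8242), then the phase factors e^{-i(1)α} and e^{-i(-2)γ}:
With c≡cos(β/2)=0.612086 and s≡sin(β/2)=0.790791, N=[120·6·2·720]^{1/2}=1018.233765
k∈{0,1,2} keeps every argument non-negative
  k=0: (−1)^3·1018.2338/(72)·0.6121^5·0.7908^3 = -0.600847
  k=1: (−1)^4·1018.2338/(48)·0.6121^3·0.7908^5 = +1.504363
  k=2: (−1)^5·1018.2338/(240)·0.6121^1·0.7908^7 = -0.502204
d^4_{1,-2}(1.8242) = -0.600847 +1.504363 -0.502204 = +0.401312
|D^4_{1,-2}|² = |d^4_{1,-2}(β)|² = (+0.401312)² = 0.161051 (the z-rotation phases have unit modulus)

P=0.1611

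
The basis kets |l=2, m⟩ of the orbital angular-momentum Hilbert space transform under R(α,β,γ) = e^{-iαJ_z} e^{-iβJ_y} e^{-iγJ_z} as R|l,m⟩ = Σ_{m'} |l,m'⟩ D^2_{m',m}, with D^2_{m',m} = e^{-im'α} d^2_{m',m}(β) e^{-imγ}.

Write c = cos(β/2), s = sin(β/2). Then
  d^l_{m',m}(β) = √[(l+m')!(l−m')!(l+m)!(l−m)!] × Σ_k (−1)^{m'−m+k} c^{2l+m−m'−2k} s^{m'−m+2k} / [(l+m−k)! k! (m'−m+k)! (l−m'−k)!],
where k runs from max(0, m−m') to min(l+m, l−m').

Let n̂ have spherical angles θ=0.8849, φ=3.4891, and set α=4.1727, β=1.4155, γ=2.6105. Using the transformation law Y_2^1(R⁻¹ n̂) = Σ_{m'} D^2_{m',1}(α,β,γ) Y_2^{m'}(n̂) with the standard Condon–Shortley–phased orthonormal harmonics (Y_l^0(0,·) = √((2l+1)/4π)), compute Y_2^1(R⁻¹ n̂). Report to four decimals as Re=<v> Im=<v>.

Re=-0.1131 Im=-0.3689

Need the full column D^2_{m',1} for m'=−2..2 at α=4.1727, β=1.4155, γ=2.6105.
cos(β/2)=0.759827, sin(β/2)=0.650126
d^2_{-2,1}: single k=3 term ⇒ +0.417577;  D = +0.356368-0.217651i
d^2_{-1,1}: k∈[2..3] ⇒ +0.732057 -0.178644 = +0.553413;  D = +0.004757+0.553392i
d^2_{0,1}: k∈[1..2] ⇒ +0.698581 -0.511425 = +0.187155;  D = -0.161375-0.094790i
d^2_{1,1}: k∈[0..1] ⇒ +0.333317 -0.732057 = -0.398740;  D = -0.349924+0.191171i
d^2_{2,1}: single k=0 term ⇒ -0.570389;  D = +0.022624-0.569940i
Y_2^{m'}(θ=0.8849,φ=3.4891) and Σ D·Y over m':
  (+0.3564-0.2177i)·(+0.1777-0.1481i)  (+0.0048+0.5534i)·(-0.3560+0.1290i)  (-0.1614-0.0948i)·(+0.0642+0.0000i)  (-0.3499+0.1912i)·(+0.3560+0.1290i)  (+0.0226-0.5699i)·(+0.1777+0.1481i)
Y_2^1(R⁻¹ n̂) = -0.113121-0.368915i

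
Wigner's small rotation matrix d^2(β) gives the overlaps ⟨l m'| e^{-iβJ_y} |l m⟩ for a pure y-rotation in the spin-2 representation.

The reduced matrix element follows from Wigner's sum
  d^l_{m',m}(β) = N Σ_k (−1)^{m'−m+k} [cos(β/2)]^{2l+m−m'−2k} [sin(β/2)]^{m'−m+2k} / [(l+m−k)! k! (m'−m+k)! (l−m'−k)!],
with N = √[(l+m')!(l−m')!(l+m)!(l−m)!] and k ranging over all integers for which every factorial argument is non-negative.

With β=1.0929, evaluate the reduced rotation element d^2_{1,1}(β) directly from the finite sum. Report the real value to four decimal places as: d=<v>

d=-0.0585

d^2_{1,1}(β=1.0929) via Wigner's sum:
With c≡cos(β/2)=0.854375 and s≡sin(β/2)=0.519657, N=[6·1·6·1]^{1/2}=6.000000
k∈{0,1} keeps every argument non-negative
  k=0: (−1)^0·6.0000/(6)·0.8544^4·0.5197^0 = +0.532836
  k=1: (−1)^1·6.0000/(2)·0.8544^2·0.5197^2 = -0.591361
d^2_{1,1}(1.0929) = +0.532836 -0.591361 = -0.058525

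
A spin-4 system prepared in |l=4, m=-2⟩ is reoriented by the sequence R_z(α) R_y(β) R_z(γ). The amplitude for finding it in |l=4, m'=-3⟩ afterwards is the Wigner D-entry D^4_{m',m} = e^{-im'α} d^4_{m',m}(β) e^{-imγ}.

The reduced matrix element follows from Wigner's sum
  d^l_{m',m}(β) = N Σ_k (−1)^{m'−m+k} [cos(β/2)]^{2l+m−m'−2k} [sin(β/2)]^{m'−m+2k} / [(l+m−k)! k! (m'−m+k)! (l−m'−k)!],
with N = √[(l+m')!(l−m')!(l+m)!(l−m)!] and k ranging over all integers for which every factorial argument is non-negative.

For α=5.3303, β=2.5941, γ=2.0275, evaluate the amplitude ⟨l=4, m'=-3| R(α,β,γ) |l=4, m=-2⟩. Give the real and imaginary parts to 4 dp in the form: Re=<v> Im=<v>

Re=-0.0052 Im=-0.0131

Split into d^4_{-3,-2}(β=2.5941) × two z-phases.
Half-angle: c=0.270340, s=0.962765. N=√(1·5040·2·720)=2693.993318
k∈{1,2} keeps every argument non-negative
  k=1: (−1)^0·2693.9933/(720)·0.2703^7·0.9628^1 = +0.000380
  k=2: (−1)^1·2693.9933/(240)·0.2703^5·0.9628^3 = -0.014464
d^4_{-3,-2}(2.5941) = +0.000380 -0.014464 = -0.014084
Attach z-rotation phases: D = e^{-i(-3)(5.3303)}·(-0.014084)·e^{-i(-2)(2.0275)} = -0.005151-0.013108i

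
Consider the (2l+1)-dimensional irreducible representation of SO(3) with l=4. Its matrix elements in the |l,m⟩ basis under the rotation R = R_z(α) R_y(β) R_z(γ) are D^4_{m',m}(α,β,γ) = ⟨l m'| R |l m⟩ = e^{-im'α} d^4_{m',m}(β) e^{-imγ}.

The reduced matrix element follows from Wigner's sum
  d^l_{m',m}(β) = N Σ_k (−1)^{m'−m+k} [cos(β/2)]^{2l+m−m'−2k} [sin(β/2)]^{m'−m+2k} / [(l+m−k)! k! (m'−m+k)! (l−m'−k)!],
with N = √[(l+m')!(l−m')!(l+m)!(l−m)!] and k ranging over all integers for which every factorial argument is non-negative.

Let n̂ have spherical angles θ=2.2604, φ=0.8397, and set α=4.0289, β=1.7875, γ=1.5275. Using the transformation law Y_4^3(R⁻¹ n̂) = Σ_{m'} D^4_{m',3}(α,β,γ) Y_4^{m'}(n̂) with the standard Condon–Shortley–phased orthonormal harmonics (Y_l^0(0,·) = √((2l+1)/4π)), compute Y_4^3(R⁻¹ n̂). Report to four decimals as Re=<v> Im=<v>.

Need the full column D^4_{m',3} for m'=−4..4 at α=4.0289, β=1.7875, γ=1.5275.
cos(β/2)=0.626494, sin(β/2)=0.779427
d^4_{-4,3}: single k=7 term ⇒ +0.309662;  D = +0.158551-0.265993i
d^4_{-3,3}: k∈[6..7] ⇒ +0.616003 -0.136208 = +0.479795;  D = +0.164422+0.450742i
d^4_{-2,3}: k∈[5..6] ⇒ +0.793983 -0.409644 = +0.384339;  D = -0.363136-0.125889i
d^4_{-1,3}: k∈[4..5] ⇒ +0.752119 -0.698481 = +0.053637;  D = +0.045626-0.028200i
d^4_{0,3}: k∈[3..4] ⇒ +0.540720 -0.836932 = -0.296211;  D = +0.038366-0.293716i
d^4_{1,3}: k∈[2..3] ⇒ +0.291555 -0.752119 = -0.460564;  D = +0.316429+0.334651i
d^4_{2,3}: k∈[1..2] ⇒ +0.110473 -0.512972 = -0.402500;  D = -0.401400+0.029729i
d^4_{3,3}: k∈[0..1] ⇒ +0.023732 -0.257127 = -0.233395;  D = +0.133620-0.191361i
d^4_{4,3}: single k=0 term ⇒ -0.083510;  D = +0.022898+0.080309i
Y_4^{m'}(θ=2.2604,φ=0.8397) and Σ D·Y over m':
  (+0.1586-0.2660i)·(-0.1531+0.0338i)  (+0.1644+0.4507i)·(+0.2971+0.2132i)  (-0.3631-0.1259i)·(-0.0396-0.3629i)  (+0.0456-0.0282i)·(+0.0258-0.0288i)  (+0.0384-0.2937i)·(-0.3606+0.0000i)  (+0.3164+0.3347i)·(-0.0258-0.0288i)  (-0.4014+0.0297i)·(-0.0396+0.3629i)  (+0.1336-0.1914i)·(-0.2971+0.2132i)  (+0.0229+0.0803i)·(-0.1531-0.0338i)
Y_4^3(R⁻¹ n̂) = -0.100463+0.363372i

Re=-0.1005 Im=0.3634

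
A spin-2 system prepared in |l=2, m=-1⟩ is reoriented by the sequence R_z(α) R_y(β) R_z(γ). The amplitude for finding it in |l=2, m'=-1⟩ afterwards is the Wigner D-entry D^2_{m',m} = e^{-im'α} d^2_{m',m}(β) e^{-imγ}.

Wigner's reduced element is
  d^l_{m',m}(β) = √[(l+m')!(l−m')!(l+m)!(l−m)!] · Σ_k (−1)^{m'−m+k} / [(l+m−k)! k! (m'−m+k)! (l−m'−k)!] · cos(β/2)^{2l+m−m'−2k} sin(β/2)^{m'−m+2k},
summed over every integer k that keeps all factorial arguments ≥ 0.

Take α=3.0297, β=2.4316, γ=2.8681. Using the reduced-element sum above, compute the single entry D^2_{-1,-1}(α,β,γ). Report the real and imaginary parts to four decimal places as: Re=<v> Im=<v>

D^2_{-1,-1}(3.0297,2.4316,2.8681) = e^{-i·-1·3.0297}·d^2_{-1,-1}(2.4316)·e^{-i·-1·2.8681}. Compute d first:
Half-angle: c=0.347587, s=0.937648. N=√(1·6·1·6)=6.000000
k∈{0,1} keeps every argument non-negative
  k=0: (−1)^0·6.0000/(6)·0.3476^4·0.9376^0 = +0.014597
  k=1: (−1)^1·6.0000/(2)·0.3476^2·0.9376^2 = -0.318660
d^2_{-1,-1}(2.4316) = +0.014597 -0.318660 = -0.304063
Attach z-rotation phases: D = e^{-i(-1)(3.0297)}·(-0.304063)·e^{-i(-1)(2.8681)} = -0.281761+0.114302i

Re=-0.2818 Im=0.1143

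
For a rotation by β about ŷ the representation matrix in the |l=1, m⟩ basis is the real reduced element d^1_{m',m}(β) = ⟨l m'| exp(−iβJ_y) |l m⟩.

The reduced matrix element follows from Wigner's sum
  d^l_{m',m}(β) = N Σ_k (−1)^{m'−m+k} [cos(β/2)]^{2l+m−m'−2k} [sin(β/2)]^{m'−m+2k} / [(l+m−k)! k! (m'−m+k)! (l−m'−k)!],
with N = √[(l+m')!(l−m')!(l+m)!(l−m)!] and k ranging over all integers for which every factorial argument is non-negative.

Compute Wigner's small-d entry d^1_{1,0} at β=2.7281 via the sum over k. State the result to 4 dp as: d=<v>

d^1_{1,0}(β=2.7281) via Wigner's sum:
Half-angle: c=0.205277, s=0.978704. N=√(2·1·1·1)=1.414214
k∈{0} keeps every argument non-negative
  k=0: (−1)^1·1.4142/(1)·0.2053^1·0.9787^1 = -0.284123
d^1_{1,0}(2.7281) = -0.284123

d=-0.2841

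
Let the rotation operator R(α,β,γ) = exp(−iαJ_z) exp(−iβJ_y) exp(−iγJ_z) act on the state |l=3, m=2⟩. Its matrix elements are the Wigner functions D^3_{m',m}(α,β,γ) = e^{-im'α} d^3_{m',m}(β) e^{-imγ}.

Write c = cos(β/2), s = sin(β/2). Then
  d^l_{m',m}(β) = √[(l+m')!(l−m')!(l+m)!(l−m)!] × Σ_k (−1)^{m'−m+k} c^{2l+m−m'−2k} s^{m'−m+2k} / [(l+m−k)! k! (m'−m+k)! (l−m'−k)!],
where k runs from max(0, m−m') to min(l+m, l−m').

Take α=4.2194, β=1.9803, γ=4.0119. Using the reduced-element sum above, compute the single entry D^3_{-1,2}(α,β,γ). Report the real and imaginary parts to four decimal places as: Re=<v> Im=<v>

Split into d^3_{-1,2}(β=1.9803) × two z-phases.
With c≡cos(β/2)=0.548564 and s≡sin(β/2)=0.836108, N=[2·24·120·1]^{1/2}=75.894664
Admissible k: 3..4 (factorial args all ≥0)
  k=3: (−1)^0·75.8947/(12)·0.5486^3·0.8361^3 = +0.610240
  k=4: (−1)^1·75.8947/(24)·0.5486^1·0.8361^5 = -0.708827
d^3_{-1,2}(1.9803) = +0.610240 -0.708827 = -0.098587
D = (-0.473261-0.880922i)·(-0.098587)·(-0.169003-0.985615i) = +0.077713-0.060664i

Re=0.0777 Im=-0.0607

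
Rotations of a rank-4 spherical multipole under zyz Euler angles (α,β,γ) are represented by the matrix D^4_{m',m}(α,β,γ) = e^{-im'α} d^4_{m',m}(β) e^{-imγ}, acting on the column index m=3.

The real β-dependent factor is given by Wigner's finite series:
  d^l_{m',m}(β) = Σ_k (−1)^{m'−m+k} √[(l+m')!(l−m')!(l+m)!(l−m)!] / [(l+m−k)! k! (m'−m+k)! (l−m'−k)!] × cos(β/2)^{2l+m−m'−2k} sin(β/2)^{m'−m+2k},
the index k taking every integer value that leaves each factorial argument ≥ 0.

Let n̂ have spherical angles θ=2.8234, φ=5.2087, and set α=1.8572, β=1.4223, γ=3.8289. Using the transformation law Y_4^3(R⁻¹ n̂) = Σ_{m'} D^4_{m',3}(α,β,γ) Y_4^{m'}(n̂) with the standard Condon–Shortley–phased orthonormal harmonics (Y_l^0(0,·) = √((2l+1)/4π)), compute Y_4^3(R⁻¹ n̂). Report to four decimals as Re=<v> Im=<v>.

Re=0.2603 Im=0.3032

Need the full column D^4_{m',3} for m'=−4..4 at α=1.8572, β=1.4223, γ=3.8289.
cos(β/2)=0.757612, sin(β/2)=0.652705
d^4_{-4,3}: single k=7 term ⇒ +0.108146;  D = -0.065835+0.085799i
d^4_{-3,3}: k∈[6..7] ⇒ +0.310667 -0.032941 = +0.277726;  D = +0.259123+0.099934i
d^4_{-2,3}: k∈[5..6] ⇒ +0.578245 -0.143064 = +0.435180;  D = +0.035507-0.433729i
d^4_{-1,3}: k∈[4..5] ⇒ +0.790997 -0.352263 = +0.438734;  D = -0.429572+0.089192i
d^4_{0,3}: k∈[3..4] ⇒ +0.821201 -0.609523 = +0.211677;  D = +0.099831+0.186658i
d^4_{1,3}: k∈[2..3] ⇒ +0.639418 -0.790997 = -0.151579;  D = -0.108022+0.106336i
d^4_{2,3}: k∈[1..2] ⇒ +0.349871 -0.779059 = -0.429188;  D = +0.375227+0.208344i
d^4_{3,3}: k∈[0..1] ⇒ +0.108536 -0.563914 = -0.455378;  D = +0.099581-0.444356i
d^4_{4,3}: single k=0 term ⇒ -0.264478;  D = -0.263903+0.017428i
Y_4^{m'}(θ=2.8234,φ=5.2087) and Σ D·Y over m':
  (-0.0658+0.0858i)·(-0.0017-0.0039i)  (+0.2591+0.0999i)·(+0.0363+0.0030i)  (+0.0355-0.4337i)·(-0.0951+0.1457i)  (-0.4296+0.0892i)·(-0.2219-0.4098i)  (+0.0998+0.1867i)·(+0.4676+0.0000i)  (-0.1080+0.1063i)·(+0.2219-0.4098i)  (+0.3752+0.2083i)·(-0.0951-0.1457i)  (+0.0996-0.4444i)·(-0.0363+0.0030i)  (-0.2639+0.0174i)·(-0.0017+0.0039i)
Y_4^3(R⁻¹ n̂) = +0.260306+0.303170i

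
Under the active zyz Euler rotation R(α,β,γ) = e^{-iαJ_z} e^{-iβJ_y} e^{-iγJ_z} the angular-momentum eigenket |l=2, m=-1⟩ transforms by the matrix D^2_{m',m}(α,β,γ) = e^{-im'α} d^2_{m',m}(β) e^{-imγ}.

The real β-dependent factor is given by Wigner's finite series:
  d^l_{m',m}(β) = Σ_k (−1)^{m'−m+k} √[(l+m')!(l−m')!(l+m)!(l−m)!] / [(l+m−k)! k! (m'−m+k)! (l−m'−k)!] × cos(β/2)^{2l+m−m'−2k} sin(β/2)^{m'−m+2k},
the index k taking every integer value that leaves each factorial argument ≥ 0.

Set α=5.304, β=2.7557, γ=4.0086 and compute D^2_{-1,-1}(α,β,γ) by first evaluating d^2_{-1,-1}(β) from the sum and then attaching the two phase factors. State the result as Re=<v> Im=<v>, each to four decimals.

Re=0.1042 Im=-0.0117

Split into d^2_{-1,-1}(β=2.7557) × two z-phases.
Half-angle: c=0.191751, s=0.981444. N=√(1·6·1·6)=6.000000
The bounds max(0,m−m')=0 and min(l+m,l−m')=1 give 2 terms
  k=0: (−1)^0·6.0000/(6)·0.1918^4·0.9814^0 = +0.001352
  k=1: (−1)^1·6.0000/(2)·0.1918^2·0.9814^2 = -0.106250
d^2_{-1,-1}(2.7557) = +0.001352 -0.106250 = -0.104898
Attach z-rotation phases: D = e^{-i(-1)(5.304)}·(-0.104898)·e^{-i(-1)(4.0086)} = +0.104239-0.011743i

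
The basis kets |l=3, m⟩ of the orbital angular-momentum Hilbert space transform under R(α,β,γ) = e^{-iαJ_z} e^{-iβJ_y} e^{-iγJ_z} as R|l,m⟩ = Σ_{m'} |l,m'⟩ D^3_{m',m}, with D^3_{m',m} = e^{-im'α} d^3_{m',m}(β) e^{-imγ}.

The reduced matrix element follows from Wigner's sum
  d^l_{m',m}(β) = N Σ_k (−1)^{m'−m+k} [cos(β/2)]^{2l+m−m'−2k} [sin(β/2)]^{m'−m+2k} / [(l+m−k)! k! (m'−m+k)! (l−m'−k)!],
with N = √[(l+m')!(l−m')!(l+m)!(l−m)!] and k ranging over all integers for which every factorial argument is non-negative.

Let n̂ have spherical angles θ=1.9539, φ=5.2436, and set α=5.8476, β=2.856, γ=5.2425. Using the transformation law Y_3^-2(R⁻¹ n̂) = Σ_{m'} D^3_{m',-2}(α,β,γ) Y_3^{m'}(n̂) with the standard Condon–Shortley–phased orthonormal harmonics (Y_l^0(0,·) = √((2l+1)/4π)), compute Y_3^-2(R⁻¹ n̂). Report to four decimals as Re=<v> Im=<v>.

Re=-0.3712 Im=0.1301

Need the full column D^3_{m',-2} for m'=−3..3 at α=5.8476, β=2.856, γ=5.2425.
cos(β/2)=0.142312, sin(β/2)=0.989822
d^3_{-3,-2}: single k=1 term ⇒ +0.000142;  D = -0.000137+0.000035i
d^3_{-2,-2}: k∈[0..1] ⇒ +0.000008 -0.002009 = -0.002001;  D = +0.001965+0.000376i
d^3_{-1,-2}: k∈[0..1] ⇒ -0.000183 +0.017678 = +0.017495;  D = -0.014191-0.010231i
d^3_{0,-2}: k∈[0..1] ⇒ +0.002201 -0.106480 = -0.104279;  D = +0.050959+0.090980i
d^3_{1,-2}: k∈[0..1] ⇒ -0.017678 +0.427588 = +0.409910;  D = -0.030710-0.408758i
d^3_{2,-2}: k∈[0..1] ⇒ +0.097203 -0.940464 = -0.843262;  D = -0.297530+0.789029i
d^3_{3,-2}: single k=0 term ⇒ -0.331208;  D = -0.236711+0.231660i
Y_3^{m'}(θ=1.9539,φ=5.2436) and Σ D·Y over m':
  (-0.0001+0.0000i)·(-0.3328+0.0076i)  (+0.0020+0.0004i)·(+0.1600-0.2871i)  (-0.0142-0.0102i)·(-0.0458-0.0779i)  (+0.0510+0.0910i)·(+0.3210+0.0000i)  (-0.0307-0.4088i)·(+0.0458-0.0779i)  (-0.2975+0.7890i)·(+0.1600+0.2871i)  (-0.2367+0.2317i)·(+0.3328+0.0076i)
Y_3^-2(R⁻¹ n̂) = -0.371216+0.130057i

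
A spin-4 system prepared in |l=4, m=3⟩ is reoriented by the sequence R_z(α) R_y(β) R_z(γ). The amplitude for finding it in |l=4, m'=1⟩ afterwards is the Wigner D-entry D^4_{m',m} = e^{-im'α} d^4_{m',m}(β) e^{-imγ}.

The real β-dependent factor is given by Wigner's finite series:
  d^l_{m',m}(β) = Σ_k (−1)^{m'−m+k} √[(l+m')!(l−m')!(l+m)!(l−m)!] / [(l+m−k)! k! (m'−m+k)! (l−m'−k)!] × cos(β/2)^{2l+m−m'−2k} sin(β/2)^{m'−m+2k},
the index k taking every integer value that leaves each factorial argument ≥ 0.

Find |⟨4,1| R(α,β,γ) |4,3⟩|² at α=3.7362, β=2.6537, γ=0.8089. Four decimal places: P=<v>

P=0.0015

D^4_{1,3}(3.7362,2.6537,0.8089) = e^{-i·1·3.7362}·d^4_{1,3}(2.6537)·e^{-i·3·0.8089}. Compute d first:
c=cos(2.6537/2)=0.241534, s=sin(2.6537/2)=0.970392; N=√[120·6·5040·1]=1904.940944
Admissible k: 2..3 (factorial args all ≥0)
  k=2: (−1)^0·1904.9409/(240)·0.2415^6·0.9704^2 = +0.001484
  k=3: (−1)^1·1904.9409/(144)·0.2415^4·0.9704^4 = -0.039923
d^4_{1,3}(2.6537) = +0.001484 -0.039923 = -0.038439
|D^4_{1,3}|² = |d^4_{1,3}(β)|² = (-0.038439)² = 0.001478 (the z-rotation phases have unit modulus)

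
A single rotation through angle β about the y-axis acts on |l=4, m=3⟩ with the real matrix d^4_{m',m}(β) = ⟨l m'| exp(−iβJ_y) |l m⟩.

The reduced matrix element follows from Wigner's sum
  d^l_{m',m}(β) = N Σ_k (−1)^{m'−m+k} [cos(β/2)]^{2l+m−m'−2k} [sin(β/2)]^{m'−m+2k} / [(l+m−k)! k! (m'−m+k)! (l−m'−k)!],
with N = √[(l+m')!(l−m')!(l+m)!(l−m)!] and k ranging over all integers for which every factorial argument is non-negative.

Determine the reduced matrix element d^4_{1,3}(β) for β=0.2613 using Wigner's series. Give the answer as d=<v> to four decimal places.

d=0.1243

d^4_{1,3}(β=0.2613) via Wigner's sum:
Half-angle: c=0.991477, s=0.130279. N=√(120·6·5040·1)=1904.940944
k∈{2,3} keeps every argument non-negative
  k=2: (−1)^0·1904.9409/(240)·0.9915^6·0.1303^2 = +0.127972
  k=3: (−1)^1·1904.9409/(144)·0.9915^4·0.1303^4 = -0.003683
d^4_{1,3}(0.2613) = +0.127972 -0.003683 = +0.124289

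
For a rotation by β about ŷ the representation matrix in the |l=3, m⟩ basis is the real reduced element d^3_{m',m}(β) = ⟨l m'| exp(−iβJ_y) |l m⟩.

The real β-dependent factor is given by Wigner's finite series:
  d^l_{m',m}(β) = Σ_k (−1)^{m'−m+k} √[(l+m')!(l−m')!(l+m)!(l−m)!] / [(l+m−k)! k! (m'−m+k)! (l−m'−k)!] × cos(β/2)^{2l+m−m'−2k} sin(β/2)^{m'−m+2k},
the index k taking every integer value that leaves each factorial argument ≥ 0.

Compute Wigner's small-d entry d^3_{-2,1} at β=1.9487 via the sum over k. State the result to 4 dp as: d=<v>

d^3_{-2,1}(β=1.9487) via Wigner's sum:
Half-angle: c=0.561706, s=0.827337. N=√(1·120·24·2)=75.894664
k∈{3,4} keeps every argument non-negative
  k=3: (−1)^0·75.8947/(12)·0.5617^3·0.8273^3 = +0.634752
  k=4: (−1)^1·75.8947/(24)·0.5617^1·0.8273^5 = -0.688527
d^3_{-2,1}(1.9487) = +0.634752 -0.688527 = -0.053775

d=-0.0538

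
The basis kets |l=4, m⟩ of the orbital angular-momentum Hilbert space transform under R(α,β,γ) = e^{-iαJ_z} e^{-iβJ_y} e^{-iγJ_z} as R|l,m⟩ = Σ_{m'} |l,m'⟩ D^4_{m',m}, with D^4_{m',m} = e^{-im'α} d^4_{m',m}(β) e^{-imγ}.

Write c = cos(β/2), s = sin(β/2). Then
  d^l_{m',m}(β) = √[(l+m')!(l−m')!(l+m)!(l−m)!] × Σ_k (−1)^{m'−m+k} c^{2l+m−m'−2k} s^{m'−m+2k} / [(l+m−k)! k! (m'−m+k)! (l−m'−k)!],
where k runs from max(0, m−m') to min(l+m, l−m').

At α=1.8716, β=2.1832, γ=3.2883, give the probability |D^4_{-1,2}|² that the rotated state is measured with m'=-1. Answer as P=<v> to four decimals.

D^4_{-1,2}(1.8716,2.1832,3.2883) = e^{-i·-1·1.8716}·d^4_{-1,2}(2.1832)·e^{-i·2·3.2883}. Compute d first:
Half-angle: c=0.461066, s=0.887366. N=√(6·120·720·2)=1018.233765
k: max(0,(2)−(-1))=3 … min(4+(2),4−(-1))=5
  k=3: (−1)^0·1018.2338/(72)·0.4611^5·0.8874^3 = +0.205892
  k=4: (−1)^1·1018.2338/(48)·0.4611^3·0.8874^5 = -1.143956
  k=5: (−1)^2·1018.2338/(240)·0.4611^1·0.8874^7 = +0.847458
d^4_{-1,2}(2.1832) = +0.205892 -1.143956 +0.847458 = -0.090606
|D^4_{-1,2}|² = |d^4_{-1,2}(β)|² = (-0.090606)² = 0.008209 (the z-rotation phases have unit modulus)

P=0.0082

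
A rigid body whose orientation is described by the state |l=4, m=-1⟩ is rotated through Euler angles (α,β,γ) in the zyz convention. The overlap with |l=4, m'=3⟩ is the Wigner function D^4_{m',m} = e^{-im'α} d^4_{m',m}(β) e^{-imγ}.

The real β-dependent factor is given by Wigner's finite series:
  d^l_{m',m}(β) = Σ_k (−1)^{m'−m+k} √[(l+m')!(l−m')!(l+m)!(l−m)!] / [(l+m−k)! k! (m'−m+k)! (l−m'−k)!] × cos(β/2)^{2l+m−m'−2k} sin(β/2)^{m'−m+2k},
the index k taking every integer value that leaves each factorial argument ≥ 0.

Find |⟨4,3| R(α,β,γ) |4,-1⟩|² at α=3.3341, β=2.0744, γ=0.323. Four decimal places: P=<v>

D^4_{3,-1}(3.3341,2.0744,0.323) = e^{-i·3·3.3341}·d^4_{3,-1}(2.0744)·e^{-i·-1·0.323}. Compute d first:
Half-angle: c=0.508633, s=0.860983. N=√(5040·1·6·120)=1904.940944
k∈{0,1} keeps every argument non-negative
  k=0: (−1)^4·1904.9409/(144)·0.5086^4·0.8610^4 = +0.486538
  k=1: (−1)^5·1904.9409/(240)·0.5086^2·0.8610^6 = -0.836466
d^4_{3,-1}(2.0744) = +0.486538 -0.836466 = -0.349928
|D^4_{3,-1}|² = |d^4_{3,-1}(β)|² = (-0.349928)² = 0.122450 (the z-rotation phases have unit modulus)

P=0.1224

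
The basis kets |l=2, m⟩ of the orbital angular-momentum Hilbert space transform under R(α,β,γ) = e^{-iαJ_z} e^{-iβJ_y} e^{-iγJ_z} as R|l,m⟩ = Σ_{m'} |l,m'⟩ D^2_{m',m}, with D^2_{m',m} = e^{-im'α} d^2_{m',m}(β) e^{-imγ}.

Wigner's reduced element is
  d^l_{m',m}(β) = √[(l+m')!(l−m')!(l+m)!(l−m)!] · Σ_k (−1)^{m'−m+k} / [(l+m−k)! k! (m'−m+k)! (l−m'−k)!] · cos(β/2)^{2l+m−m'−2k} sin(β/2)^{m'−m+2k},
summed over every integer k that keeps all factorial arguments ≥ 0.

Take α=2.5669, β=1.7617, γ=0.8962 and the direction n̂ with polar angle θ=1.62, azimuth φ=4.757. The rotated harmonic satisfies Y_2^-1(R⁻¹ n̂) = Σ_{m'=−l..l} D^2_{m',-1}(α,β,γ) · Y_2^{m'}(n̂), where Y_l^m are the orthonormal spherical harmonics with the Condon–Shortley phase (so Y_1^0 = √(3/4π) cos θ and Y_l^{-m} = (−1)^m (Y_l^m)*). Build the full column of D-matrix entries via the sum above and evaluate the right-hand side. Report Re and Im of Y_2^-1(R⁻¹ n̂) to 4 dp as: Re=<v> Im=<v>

Need the full column D^2_{m',-1} for m'=−2..2 at α=2.5669, β=1.7617, γ=0.8962.
cos(β/2)=0.636496, sin(β/2)=0.771280
d^2_{-2,-1}: single k=1 term ⇒ +0.397767;  D = +0.385086-0.099636i
d^2_{-1,-1}: k∈[0..1] ⇒ +0.164128 -0.722997 = -0.558869;  D = +0.530233+0.176601i
d^2_{0,-1}: k∈[0..1] ⇒ -0.487163 +0.715332 = +0.228169;  D = +0.142510+0.178191i
d^2_{1,-1}: k∈[0..1] ⇒ +0.722997 -0.353874 = +0.369123;  D = -0.036815-0.367283i
d^2_{2,-1}: single k=0 term ⇒ -0.584066;  D = +0.267006-0.519462i
Y_2^{m'}(θ=1.62,φ=4.757) and Σ D·Y over m':
  (+0.3851-0.0996i)·(-0.3838+0.0343i)  (+0.5302+0.1766i)·(-0.0017-0.0379i)  (+0.1425+0.1782i)·(-0.3131+0.0000i)  (-0.0368-0.3673i)·(+0.0017-0.0379i)  (+0.2670-0.5195i)·(-0.3838-0.0343i)
Y_2^-1(R⁻¹ n̂) = -0.317502+0.166249i

Re=-0.3175 Im=0.1662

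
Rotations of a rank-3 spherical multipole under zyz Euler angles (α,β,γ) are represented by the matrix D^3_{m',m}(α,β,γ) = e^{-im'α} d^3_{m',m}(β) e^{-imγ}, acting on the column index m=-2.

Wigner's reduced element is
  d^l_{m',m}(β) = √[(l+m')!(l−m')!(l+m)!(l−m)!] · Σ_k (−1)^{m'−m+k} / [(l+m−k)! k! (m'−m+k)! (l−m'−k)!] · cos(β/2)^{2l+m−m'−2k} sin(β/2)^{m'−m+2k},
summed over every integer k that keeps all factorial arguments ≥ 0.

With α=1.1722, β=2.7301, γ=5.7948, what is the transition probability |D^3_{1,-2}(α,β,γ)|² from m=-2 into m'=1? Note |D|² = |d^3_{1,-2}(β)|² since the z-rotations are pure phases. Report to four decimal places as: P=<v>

First d^3_{1,-2}(β=2.7301), then the phase factors e^{-i(1)α} and e^{-i(-2)γ}:
c=cos(2.7301/2)=0.204298, s=sin(2.7301/2)=0.978909; N=√[24·2·1·120]=75.894664
k∈{0,1} keeps every argument non-negative
  k=0: (−1)^3·75.8947/(12)·0.2043^3·0.9789^3 = -0.050588
  k=1: (−1)^4·75.8947/(24)·0.2043^1·0.9789^5 = +0.580731
d^3_{1,-2}(2.7301) = -0.050588 +0.580731 = +0.530143
|D^3_{1,-2}|² = |d^3_{1,-2}(β)|² = (+0.530143)² = 0.281051 (the z-rotation phases have unit modulus)

P=0.2811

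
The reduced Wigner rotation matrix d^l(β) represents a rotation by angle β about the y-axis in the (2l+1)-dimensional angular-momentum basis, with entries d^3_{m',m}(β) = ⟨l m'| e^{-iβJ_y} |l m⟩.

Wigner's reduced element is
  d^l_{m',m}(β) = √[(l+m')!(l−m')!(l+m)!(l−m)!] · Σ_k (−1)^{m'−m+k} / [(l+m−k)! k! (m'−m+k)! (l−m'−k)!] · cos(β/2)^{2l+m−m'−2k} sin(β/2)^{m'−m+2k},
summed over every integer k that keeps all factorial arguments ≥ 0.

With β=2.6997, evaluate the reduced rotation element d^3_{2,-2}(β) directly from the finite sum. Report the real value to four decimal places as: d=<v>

d^3_{2,-2}(β=2.6997) via Wigner's sum:
c=cos(2.6997/2)=0.219153, s=sin(2.6997/2)=0.975690; N=√[120·1·1·120]=120.000000
k: max(0,(-2)−(2))=0 … min(3+(-2),3−(2))=1
  k=0: (−1)^4·120.0000/(24)·0.2192^2·0.9757^4 = +0.217627
  k=1: (−1)^5·120.0000/(120)·0.2192^0·0.9757^6 = -0.862725
d^3_{2,-2}(2.6997) = +0.217627 -0.862725 = -0.645098

d=-0.6451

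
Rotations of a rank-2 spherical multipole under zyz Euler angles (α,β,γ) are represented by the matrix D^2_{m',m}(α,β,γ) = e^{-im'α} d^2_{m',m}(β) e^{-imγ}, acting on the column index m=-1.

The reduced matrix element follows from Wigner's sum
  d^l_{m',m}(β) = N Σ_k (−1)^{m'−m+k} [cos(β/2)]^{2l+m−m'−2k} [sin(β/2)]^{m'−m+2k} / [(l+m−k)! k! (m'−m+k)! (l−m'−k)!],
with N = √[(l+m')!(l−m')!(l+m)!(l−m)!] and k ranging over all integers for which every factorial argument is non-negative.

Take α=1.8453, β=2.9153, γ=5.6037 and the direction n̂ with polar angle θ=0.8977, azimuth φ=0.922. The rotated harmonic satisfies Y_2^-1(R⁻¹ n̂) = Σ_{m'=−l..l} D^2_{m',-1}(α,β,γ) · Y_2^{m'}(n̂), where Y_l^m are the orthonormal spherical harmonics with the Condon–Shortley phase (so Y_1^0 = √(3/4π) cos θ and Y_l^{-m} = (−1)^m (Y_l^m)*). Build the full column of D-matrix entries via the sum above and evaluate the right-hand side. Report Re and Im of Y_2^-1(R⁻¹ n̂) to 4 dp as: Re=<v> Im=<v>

Need the full column D^2_{m',-1} for m'=−2..2 at α=1.8453, β=2.9153, γ=5.6037.
cos(β/2)=0.112905, sin(β/2)=0.993606
d^2_{-2,-1}: single k=1 term ⇒ +0.002860;  D = -0.002836+0.000372i
d^2_{-1,-1}: k∈[0..1] ⇒ +0.000163 -0.037755 = -0.037593;  D = -0.014812-0.034552i
d^2_{0,-1}: k∈[0..1] ⇒ -0.003503 +0.271288 = +0.267786;  D = +0.208309-0.168275i
d^2_{1,-1}: k∈[0..1] ⇒ +0.037755 -0.974667 = -0.936912;  D = +0.764267+0.541942i
d^2_{2,-1}: single k=0 term ⇒ -0.221506;  D = +0.074350-0.208655i
Y_2^{m'}(θ=0.8977,φ=0.922) and Σ D·Y over m':
  (-0.0028+0.0004i)·(-0.0637-0.2274i)  (-0.0148-0.0346i)·(+0.2275-0.3001i)  (+0.2083-0.1683i)·(+0.0523+0.0000i)  (+0.7643+0.5419i)·(-0.2275-0.3001i)  (+0.0744-0.2087i)·(-0.0637+0.2274i)
Y_2^-1(R⁻¹ n̂) = +0.028854-0.334034i

Re=0.0289 Im=-0.3340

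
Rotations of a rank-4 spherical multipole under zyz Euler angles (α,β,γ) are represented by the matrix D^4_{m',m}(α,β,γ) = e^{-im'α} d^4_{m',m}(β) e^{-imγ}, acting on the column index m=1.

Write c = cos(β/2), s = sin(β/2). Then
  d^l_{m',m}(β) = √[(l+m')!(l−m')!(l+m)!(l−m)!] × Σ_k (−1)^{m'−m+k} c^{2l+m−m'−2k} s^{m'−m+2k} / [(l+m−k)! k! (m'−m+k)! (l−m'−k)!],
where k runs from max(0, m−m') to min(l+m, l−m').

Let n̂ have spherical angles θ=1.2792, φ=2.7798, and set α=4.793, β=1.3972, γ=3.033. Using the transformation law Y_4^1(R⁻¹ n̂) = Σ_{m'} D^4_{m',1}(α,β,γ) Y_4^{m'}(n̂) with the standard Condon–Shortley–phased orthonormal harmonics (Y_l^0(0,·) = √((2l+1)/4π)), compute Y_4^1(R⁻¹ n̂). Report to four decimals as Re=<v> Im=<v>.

Re=-0.0918 Im=-0.3196

Need the full column D^4_{m',1} for m'=−4..4 at α=4.793, β=1.3972, γ=3.033.
cos(β/2)=0.765743, sin(β/2)=0.643146
d^4_{-4,1}: single k=5 term ⇒ +0.369737;  D = -0.335918-0.154481i
d^4_{-3,1}: k∈[4..5] ⇒ +0.778200 -0.329379 = +0.448821;  D = +0.154079-0.421545i
d^4_{-2,1}: k∈[3..5] ⇒ +0.990514 -1.048105 +0.147873 = +0.090281;  D = +0.087015+0.024065i
d^4_{-1,1}: k∈[2..5] ⇒ +0.833909 -1.764791 +0.622467 -0.029274 = -0.337688;  D = +0.063511-0.331662i
d^4_{0,1}: k∈[1..4] ⇒ +0.444025 -1.879367 +1.325759 -0.155871 = -0.265454;  D = +0.263891+0.028770i
d^4_{1,1}: k∈[0..3] ⇒ +0.118213 -1.250864 +1.764791 -0.414978 = +0.217162;  D = +0.006076-0.217077i
d^4_{2,1}: k∈[0..2] ⇒ -0.421239 +1.485770 -0.698737 = +0.365795;  D = +0.365288-0.019243i
d^4_{3,1}: k∈[0..1] ⇒ +0.661895 -0.778200 = -0.116304;  D = -0.015451-0.115274i
d^4_{4,1}: single k=0 term ⇒ -0.524131;  D = +0.512191-0.111234i
Y_4^{m'}(θ=1.2792,φ=2.7798) and Σ D·Y over m':
  (-0.3359-0.1545i)·(+0.0459+0.3696i)  (+0.1541-0.4215i)·(-0.1475-0.2796i)  (+0.0870+0.0241i)·(-0.0969-0.0856i)  (+0.0635-0.3317i)·(+0.2950+0.1116i)  (+0.2639+0.0288i)·(+0.0804+0.0000i)  (+0.0061-0.2171i)·(-0.2950+0.1116i)  (+0.3653-0.0192i)·(-0.0969+0.0856i)  (-0.0155-0.1153i)·(+0.1475-0.2796i)  (+0.5122-0.1112i)·(+0.0459-0.3696i)
Y_4^1(R⁻¹ n̂) = -0.091763-0.319581i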